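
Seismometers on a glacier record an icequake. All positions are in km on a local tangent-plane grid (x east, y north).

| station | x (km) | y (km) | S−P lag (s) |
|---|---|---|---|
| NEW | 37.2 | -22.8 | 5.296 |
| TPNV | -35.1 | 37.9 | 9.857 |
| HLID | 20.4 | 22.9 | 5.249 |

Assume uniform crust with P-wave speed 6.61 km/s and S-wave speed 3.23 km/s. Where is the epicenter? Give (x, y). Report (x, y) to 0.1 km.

Distance from S−P lag: d = Δt · v_P v_S / (v_P − v_S) = Δt · (6.61·3.23)/(6.61−3.23) ≈ 6.3167·Δt.
So d_NEW = 33.45, d_TPNV = 62.26, d_HLID = 33.16 km.
Circle about each station: (x − 37.2)² + (y + 22.8)² = 33.45²; (x + 35.1)² + (y − 37.9)² = 62.26²; (x − 20.4)² + (y − 22.9)² = 33.16².
Subtracting the NEW equation from the TPNV and HLID equations removes the quadratic terms:
-144.6 x + 121.4 y = -1992.67
-33.6 x + 91.4 y = -943.79
Solving the 2×2 system: x ≈ 7.4, y ≈ -7.6 km.

x ≈ 7.4 km, y ≈ -7.6 km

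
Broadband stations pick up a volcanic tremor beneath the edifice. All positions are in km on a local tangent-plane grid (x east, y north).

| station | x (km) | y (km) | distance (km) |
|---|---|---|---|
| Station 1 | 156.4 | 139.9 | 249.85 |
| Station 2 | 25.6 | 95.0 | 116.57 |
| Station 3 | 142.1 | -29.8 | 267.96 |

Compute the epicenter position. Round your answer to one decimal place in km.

Circle about each station: (x − 156.4)² + (y − 139.9)² = 249.85²; (x − 25.6)² + (y − 95.0)² = 116.57²; (x − 142.1)² + (y + 29.8)² = 267.96².
Subtracting pairs of circle equations eliminates x²+y² and gives linear equations (the radical axes):
-261.6 x − 89.8 y = 14483.85
-28.6 x − 339.4 y = -32330.06
Solving the 2×2 system: x ≈ -90.7, y ≈ 102.9 km.

x ≈ -90.7 km, y ≈ 102.9 km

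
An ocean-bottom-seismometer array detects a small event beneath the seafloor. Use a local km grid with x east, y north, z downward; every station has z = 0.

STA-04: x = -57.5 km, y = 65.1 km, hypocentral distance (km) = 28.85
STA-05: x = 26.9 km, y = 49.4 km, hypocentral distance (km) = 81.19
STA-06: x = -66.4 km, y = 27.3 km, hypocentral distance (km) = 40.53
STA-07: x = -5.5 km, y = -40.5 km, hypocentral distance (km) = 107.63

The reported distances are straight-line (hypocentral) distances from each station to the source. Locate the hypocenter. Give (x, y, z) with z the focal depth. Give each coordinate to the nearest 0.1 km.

Each station gives a sphere (x−x_i)² + (y−y_i)² + z² = d_i² (stations at z=0).
Subtracting the STA-04 sphere from STA-05 and STA-06: z² cancels, leaving linear equations in x and y:
168.8 x − 31.4 y = -10139.78
-17.8 x − 75.6 y = -3200.37
Solving: x ≈ -50.005, y ≈ 54.107 km (keep extra digits for the depth step; rounded: -50.0, 54.1).
Then from the STA-04 sphere: z² = 28.85² − (x + 57.5)² − (y − 65.1)² with x = -50.005, y = 54.107, so z ≈ 25.599 ≈ 25.6 km.

(-50.0, 54.1, 25.6)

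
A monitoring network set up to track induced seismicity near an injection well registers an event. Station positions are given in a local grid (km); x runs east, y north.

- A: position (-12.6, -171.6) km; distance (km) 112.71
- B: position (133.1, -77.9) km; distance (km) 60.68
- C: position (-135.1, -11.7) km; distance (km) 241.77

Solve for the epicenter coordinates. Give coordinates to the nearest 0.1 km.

Circle about each station: (x + 12.6)² + (y + 171.6)² = 112.71²; (x − 133.1)² + (y + 77.9)² = 60.68²; (x + 135.1)² + (y + 11.7)² = 241.77².
Subtracting the A equation from the B and C equations removes the quadratic terms:
291.4 x + 187.4 y = 3200.18
-245.0 x + 319.8 y = -56965.61
Solving the 2×2 system: x ≈ 84.1, y ≈ -113.7 km.

84.1 km east, -113.7 km north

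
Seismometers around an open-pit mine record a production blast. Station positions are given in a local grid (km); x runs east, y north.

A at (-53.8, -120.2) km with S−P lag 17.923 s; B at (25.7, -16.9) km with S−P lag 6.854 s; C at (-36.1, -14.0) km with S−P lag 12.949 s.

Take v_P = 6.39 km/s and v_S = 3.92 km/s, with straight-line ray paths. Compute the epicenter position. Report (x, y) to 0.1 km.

(95.2, -16.1)

Distance from S−P lag: d = Δt · v_P v_S / (v_P − v_S) = Δt · (6.39·3.92)/(6.39−3.92) ≈ 10.1412·Δt.
So d_A = 181.76, d_B = 69.51, d_C = 131.32 km.
Circle about each station: (x + 53.8)² + (y + 120.2)² = 181.76²; (x − 25.7)² + (y + 16.9)² = 69.51²; (x + 36.1)² + (y + 14.0)² = 131.32².
Subtracting pairs of circle equations eliminates x²+y² and gives linear equations (the radical axes):
159.0 x + 206.6 y = 11808.68
35.4 x + 212.4 y = -51.51
Solving the 2×2 system: x ≈ 95.2, y ≈ -16.1 km.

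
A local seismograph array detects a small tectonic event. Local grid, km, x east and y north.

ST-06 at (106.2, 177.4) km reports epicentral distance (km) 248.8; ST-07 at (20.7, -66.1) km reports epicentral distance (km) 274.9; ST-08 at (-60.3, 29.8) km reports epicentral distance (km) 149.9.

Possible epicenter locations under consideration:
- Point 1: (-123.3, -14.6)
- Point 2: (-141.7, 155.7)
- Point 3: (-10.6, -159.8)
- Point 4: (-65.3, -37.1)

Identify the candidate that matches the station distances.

For each candidate, compare |candidate − station| to the reported distance:
Point 1: residuals ST-06 50.4, ST-07 122.0, ST-08 72.8 → max 122.0 km
Point 2: residuals ST-06 0.0, ST-07 0.0, ST-08 0.0 → max 0.0 km
Point 3: residuals ST-06 108.1, ST-07 176.1, ST-08 46.1 → max 176.1 km
Point 4: residuals ST-06 25.8, ST-07 184.1, ST-08 82.8 → max 184.1 km
Only Point 2 has all residuals ≈ 0.

Point 2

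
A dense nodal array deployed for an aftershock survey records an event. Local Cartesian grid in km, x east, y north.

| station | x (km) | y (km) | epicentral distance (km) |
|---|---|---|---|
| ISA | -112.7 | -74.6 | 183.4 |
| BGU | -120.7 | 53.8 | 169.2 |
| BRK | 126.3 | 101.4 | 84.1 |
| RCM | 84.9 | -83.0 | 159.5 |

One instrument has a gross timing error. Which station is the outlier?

Solve using three stations at a time. Using BGU, BRK, RCM (subtract circle equations pairwise → linear system) gives (x, y) ≈ (47.5, 72.0).
Distances from that point to each station vs reported:
  ISA: calculated 217.2 vs reported 183.4 → residual 33.8 km
  BGU: calculated 169.2 vs reported 169.2 → residual 0.0 km
  BRK: calculated 84.1 vs reported 84.1 → residual 0.0 km
  RCM: calculated 159.5 vs reported 159.5 → residual 0.0 km
BGU, BRK, RCM are mutually consistent (residuals ≈ 0); ISA is off by 33.8 km.

ISA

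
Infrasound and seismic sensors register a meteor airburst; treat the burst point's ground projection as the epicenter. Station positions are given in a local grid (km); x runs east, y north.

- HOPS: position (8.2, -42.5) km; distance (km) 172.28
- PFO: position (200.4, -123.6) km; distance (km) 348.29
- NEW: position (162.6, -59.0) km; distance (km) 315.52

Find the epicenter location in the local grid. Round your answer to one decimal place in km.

x ≈ -147.8 km, y ≈ -115.6 km

Circle about each station: (x − 8.2)² + (y + 42.5)² = 172.28²; (x − 200.4)² + (y + 123.6)² = 348.29²; (x − 162.6)² + (y + 59.0)² = 315.52².
Subtracting the HOPS equation from the PFO and NEW equations removes the quadratic terms:
384.4 x − 162.2 y = -38061.90
308.8 x − 33.0 y = -41826.20
Solving the 2×2 system: x ≈ -147.8, y ≈ -115.6 km.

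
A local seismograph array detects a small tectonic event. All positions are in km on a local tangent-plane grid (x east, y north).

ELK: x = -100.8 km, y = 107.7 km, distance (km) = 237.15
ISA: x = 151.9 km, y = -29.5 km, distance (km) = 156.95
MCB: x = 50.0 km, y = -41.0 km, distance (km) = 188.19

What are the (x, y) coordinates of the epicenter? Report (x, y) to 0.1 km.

Circle about each station: (x + 100.8)² + (y − 107.7)² = 237.15²; (x − 151.9)² + (y + 29.5)² = 156.95²; (x − 50.0)² + (y + 41.0)² = 188.19².
Subtracting the ELK equation from the ISA and MCB equations removes the quadratic terms:
505.4 x − 274.4 y = 33790.75
301.6 x − 297.4 y = 3245.72
Solving the 2×2 system: x ≈ 135.6, y ≈ 126.6 km.

135.6 km east, 126.6 km north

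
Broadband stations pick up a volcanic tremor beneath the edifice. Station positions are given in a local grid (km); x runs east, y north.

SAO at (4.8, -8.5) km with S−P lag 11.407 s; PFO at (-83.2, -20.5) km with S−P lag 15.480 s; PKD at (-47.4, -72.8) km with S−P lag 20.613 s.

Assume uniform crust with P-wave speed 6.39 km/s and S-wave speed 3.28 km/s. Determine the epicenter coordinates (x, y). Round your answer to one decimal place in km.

-21.6 km east, 63.7 km north

Distance from S−P lag: d = Δt · v_P v_S / (v_P − v_S) = Δt · (6.39·3.28)/(6.39−3.28) ≈ 6.7393·Δt.
So d_SAO = 76.88, d_PFO = 104.32, d_PKD = 138.92 km.
Circle about each station: (x − 4.8)² + (y + 8.5)² = 76.88²; (x + 83.2)² + (y + 20.5)² = 104.32²; (x + 47.4)² + (y + 72.8)² = 138.92².
Subtracting pairs of circle equations eliminates x²+y² and gives linear equations (the radical axes):
-176.0 x − 24.0 y = 2275.07
-104.4 x − 128.6 y = -5936.92
Solving the 2×2 system: x ≈ -21.6, y ≈ 63.7 km.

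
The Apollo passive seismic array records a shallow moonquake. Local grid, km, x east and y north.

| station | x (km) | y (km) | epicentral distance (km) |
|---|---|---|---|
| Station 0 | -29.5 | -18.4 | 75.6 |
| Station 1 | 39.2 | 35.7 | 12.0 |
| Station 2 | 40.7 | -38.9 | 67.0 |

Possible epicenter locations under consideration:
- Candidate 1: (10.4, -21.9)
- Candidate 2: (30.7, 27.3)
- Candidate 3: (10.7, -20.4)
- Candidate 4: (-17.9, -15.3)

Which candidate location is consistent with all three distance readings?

Candidate 2

For each candidate, compare |candidate − station| to the reported distance:
Candidate 1: residuals Station 0 35.5, Station 1 52.4, Station 2 32.3 → max 52.4 km
Candidate 2: residuals Station 0 0.0, Station 1 0.0, Station 2 0.0 → max 0.0 km
Candidate 3: residuals Station 0 35.4, Station 1 50.9, Station 2 31.8 → max 50.9 km
Candidate 4: residuals Station 0 63.6, Station 1 64.6, Station 2 3.8 → max 64.6 km
Only Candidate 2 has all residuals ≈ 0.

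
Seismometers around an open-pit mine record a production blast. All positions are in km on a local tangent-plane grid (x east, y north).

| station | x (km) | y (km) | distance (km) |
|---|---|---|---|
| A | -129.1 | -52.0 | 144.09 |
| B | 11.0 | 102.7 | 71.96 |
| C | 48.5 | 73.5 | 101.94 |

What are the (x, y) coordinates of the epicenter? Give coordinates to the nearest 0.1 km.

Circle about each station: (x + 129.1)² + (y + 52.0)² = 144.09²; (x − 11.0)² + (y − 102.7)² = 71.96²; (x − 48.5)² + (y − 73.5)² = 101.94².
Subtracting pairs of circle equations eliminates x²+y² and gives linear equations (the radical axes):
280.2 x + 309.4 y = 6881.17
355.2 x + 251.0 y = -1246.15
Solving the 2×2 system: x ≈ -53.4, y ≈ 70.6 km.

-53.4 km east, 70.6 km north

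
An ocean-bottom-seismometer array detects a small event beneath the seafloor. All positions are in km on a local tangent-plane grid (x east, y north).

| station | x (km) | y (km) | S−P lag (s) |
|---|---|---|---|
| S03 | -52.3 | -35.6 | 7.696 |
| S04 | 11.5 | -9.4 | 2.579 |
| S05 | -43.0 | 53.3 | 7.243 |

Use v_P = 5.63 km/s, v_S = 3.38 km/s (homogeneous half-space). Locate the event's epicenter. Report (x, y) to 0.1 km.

x ≈ -3.0 km, y ≈ 6.9 km

Distance from S−P lag: d = Δt · v_P v_S / (v_P − v_S) = Δt · (5.63·3.38)/(5.63−3.38) ≈ 8.4575·Δt.
So d_S03 = 65.09, d_S04 = 21.81, d_S05 = 61.26 km.
Circle about each station: (x + 52.3)² + (y + 35.6)² = 65.09²; (x − 11.5)² + (y + 9.4)² = 21.81²; (x + 43.0)² + (y − 53.3)² = 61.26².
Subtracting the S03 equation from the S04 and S05 equations removes the quadratic terms:
127.6 x + 52.4 y = -21.01
18.6 x + 177.8 y = 1171.16
Solving the 2×2 system: x ≈ -3.0, y ≈ 6.9 km.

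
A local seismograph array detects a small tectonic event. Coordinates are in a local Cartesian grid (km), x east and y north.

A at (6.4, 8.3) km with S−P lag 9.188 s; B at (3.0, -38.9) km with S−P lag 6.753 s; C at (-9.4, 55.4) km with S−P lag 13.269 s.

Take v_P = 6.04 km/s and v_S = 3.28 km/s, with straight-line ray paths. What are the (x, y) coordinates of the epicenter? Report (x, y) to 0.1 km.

Distance from S−P lag: d = Δt · v_P v_S / (v_P − v_S) = Δt · (6.04·3.28)/(6.04−3.28) ≈ 7.1780·Δt.
So d_A = 65.95, d_B = 48.47, d_C = 95.24 km.
Circle about each station: (x − 6.4)² + (y − 8.3)² = 65.95²; (x − 3.0)² + (y + 38.9)² = 48.47²; (x + 9.4)² + (y − 55.4)² = 95.24².
Subtracting pairs of circle equations eliminates x²+y² and gives linear equations (the radical axes):
-6.8 x − 94.4 y = 3412.42
-31.6 x + 94.2 y = -1673.59
Solving the 2×2 system: x ≈ -45.1, y ≈ -32.9 km.

(-45.1, -32.9)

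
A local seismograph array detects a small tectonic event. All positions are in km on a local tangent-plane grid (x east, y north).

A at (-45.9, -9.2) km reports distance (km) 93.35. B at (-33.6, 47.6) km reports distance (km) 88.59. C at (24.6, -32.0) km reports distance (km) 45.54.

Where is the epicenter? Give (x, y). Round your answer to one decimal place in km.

45.8 km east, 8.3 km north

Circle about each station: (x + 45.9)² + (y + 9.2)² = 93.35²; (x + 33.6)² + (y − 47.6)² = 88.59²; (x − 24.6)² + (y + 32.0)² = 45.54².
Subtracting pairs of circle equations eliminates x²+y² and gives linear equations (the radical axes):
24.6 x + 113.6 y = 2069.30
141.0 x − 45.6 y = 6078.04
Solving the 2×2 system: x ≈ 45.8, y ≈ 8.3 km.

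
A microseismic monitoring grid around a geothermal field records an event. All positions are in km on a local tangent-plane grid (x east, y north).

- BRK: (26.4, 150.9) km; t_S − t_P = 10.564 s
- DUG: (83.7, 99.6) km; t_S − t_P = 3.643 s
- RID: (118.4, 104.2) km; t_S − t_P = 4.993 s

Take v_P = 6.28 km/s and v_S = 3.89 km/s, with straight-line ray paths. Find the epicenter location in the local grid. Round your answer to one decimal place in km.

x ≈ 88.7 km, y ≈ 62.7 km

Distance from S−P lag: d = Δt · v_P v_S / (v_P − v_S) = Δt · (6.28·3.89)/(6.28−3.89) ≈ 10.2214·Δt.
So d_BRK = 107.98, d_DUG = 37.24, d_RID = 51.04 km.
Circle about each station: (x − 26.4)² + (y − 150.9)² = 107.98²; (x − 83.7)² + (y − 99.6)² = 37.24²; (x − 118.4)² + (y − 104.2)² = 51.04².
Subtracting pairs of circle equations eliminates x²+y² and gives linear equations (the radical axes):
114.6 x − 102.6 y = 3730.94
184.0 x − 93.4 y = 10463.03
Solving the 2×2 system: x ≈ 88.7, y ≈ 62.7 km.
Check against BRK (with the unrounded x, y): √((x − 26.4)²+(y − 150.9)²) = 107.98 ≈ 107.98 km. ✓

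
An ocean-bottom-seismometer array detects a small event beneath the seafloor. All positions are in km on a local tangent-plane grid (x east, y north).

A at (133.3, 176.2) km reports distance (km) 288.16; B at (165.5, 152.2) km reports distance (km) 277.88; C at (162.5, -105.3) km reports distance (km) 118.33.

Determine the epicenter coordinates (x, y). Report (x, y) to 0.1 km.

x ≈ 44.4 km, y ≈ -97.9 km

Circle about each station: (x − 133.3)² + (y − 176.2)² = 288.16²; (x − 165.5)² + (y − 152.2)² = 277.88²; (x − 162.5)² + (y + 105.3)² = 118.33².
Subtracting pairs of circle equations eliminates x²+y² and gives linear equations (the radical axes):
64.4 x − 48.0 y = 7558.65
58.4 x − 563.0 y = 57713.21
Solving the 2×2 system: x ≈ 44.4, y ≈ -97.9 km.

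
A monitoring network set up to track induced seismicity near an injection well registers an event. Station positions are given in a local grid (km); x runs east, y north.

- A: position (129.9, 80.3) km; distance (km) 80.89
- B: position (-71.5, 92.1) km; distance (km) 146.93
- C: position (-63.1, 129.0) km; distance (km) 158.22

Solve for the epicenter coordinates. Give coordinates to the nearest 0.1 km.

Circle about each station: (x − 129.9)² + (y − 80.3)² = 80.89²; (x + 71.5)² + (y − 92.1)² = 146.93²; (x + 63.1)² + (y − 129.0)² = 158.22².
Subtracting pairs of circle equations eliminates x²+y² and gives linear equations (the radical axes):
-402.8 x + 23.6 y = -24772.67
-386.0 x + 97.4 y = -21189.87
Solving the 2×2 system: x ≈ 63.5, y ≈ 34.1 km.

(63.5, 34.1)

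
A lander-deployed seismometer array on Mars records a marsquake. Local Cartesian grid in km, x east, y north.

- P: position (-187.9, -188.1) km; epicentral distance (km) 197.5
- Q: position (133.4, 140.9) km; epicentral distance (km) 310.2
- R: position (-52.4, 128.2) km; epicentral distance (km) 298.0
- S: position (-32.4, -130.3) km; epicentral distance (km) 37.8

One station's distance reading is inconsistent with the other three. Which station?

Solve using three stations at a time. Using P, Q, S (subtract circle equations pairwise → linear system) gives (x, y) ≈ (3.9, -141.0).
Distances from that point to each station vs reported:
  P: calculated 197.5 vs reported 197.5 → residual 0.0 km
  Q: calculated 310.2 vs reported 310.2 → residual 0.0 km
  R: calculated 275.0 vs reported 298.0 → residual 23.0 km
  S: calculated 37.8 vs reported 37.8 → residual 0.0 km
P, Q, S are mutually consistent (residuals ≈ 0); R is off by 23.0 km.

R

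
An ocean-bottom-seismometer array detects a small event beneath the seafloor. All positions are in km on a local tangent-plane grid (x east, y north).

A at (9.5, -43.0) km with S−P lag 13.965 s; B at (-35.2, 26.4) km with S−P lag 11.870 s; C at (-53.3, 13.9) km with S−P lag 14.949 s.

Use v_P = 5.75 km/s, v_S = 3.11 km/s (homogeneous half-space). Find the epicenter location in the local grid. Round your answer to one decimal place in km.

Distance from S−P lag: d = Δt · v_P v_S / (v_P − v_S) = Δt · (5.75·3.11)/(5.75−3.11) ≈ 6.7737·Δt.
So d_A = 94.59, d_B = 80.40, d_C = 101.26 km.
Circle about each station: (x − 9.5)² + (y + 43.0)² = 94.59²; (x + 35.2)² + (y − 26.4)² = 80.40²; (x + 53.3)² + (y − 13.9)² = 101.26².
Subtracting the A equation from the B and C equations removes the quadratic terms:
-89.4 x + 138.8 y = 2479.86
-125.6 x + 113.8 y = -211.47
Solving the 2×2 system: x ≈ 42.9, y ≈ 45.5 km.

x ≈ 42.9 km, y ≈ 45.5 km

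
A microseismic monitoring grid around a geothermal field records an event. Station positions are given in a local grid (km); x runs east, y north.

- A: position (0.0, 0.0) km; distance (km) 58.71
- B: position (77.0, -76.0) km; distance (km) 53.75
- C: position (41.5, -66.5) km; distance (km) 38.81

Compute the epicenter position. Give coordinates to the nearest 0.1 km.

(51.1, -28.9)

Circle about each station: x² + y² = 58.71²; (x − 77.0)² + (y + 76.0)² = 53.75²; (x − 41.5)² + (y + 66.5)² = 38.81².
Subtracting the A equation from the B and C equations removes the quadratic terms:
154.0 x − 152.0 y = 12262.80
83.0 x − 133.0 y = 8085.15
Solving the 2×2 system: x ≈ 51.1, y ≈ -28.9 km.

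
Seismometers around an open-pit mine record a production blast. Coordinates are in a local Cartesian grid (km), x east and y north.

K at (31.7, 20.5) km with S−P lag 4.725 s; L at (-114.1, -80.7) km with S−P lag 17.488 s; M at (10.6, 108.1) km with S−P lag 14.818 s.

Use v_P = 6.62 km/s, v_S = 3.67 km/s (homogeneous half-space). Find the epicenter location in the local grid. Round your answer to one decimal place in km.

13.5 km east, -13.9 km north

Distance from S−P lag: d = Δt · v_P v_S / (v_P − v_S) = Δt · (6.62·3.67)/(6.62−3.67) ≈ 8.2357·Δt.
So d_K = 38.91, d_L = 144.03, d_M = 122.04 km.
Circle about each station: (x − 31.7)² + (y − 20.5)² = 38.91²; (x + 114.1)² + (y + 80.7)² = 144.03²; (x − 10.6)² + (y − 108.1)² = 122.04².
Subtracting the K equation from the L and M equations removes the quadratic terms:
-291.6 x − 202.4 y = -1124.49
-42.2 x + 175.2 y = -3006.94
Solving the 2×2 system: x ≈ 13.5, y ≈ -13.9 km.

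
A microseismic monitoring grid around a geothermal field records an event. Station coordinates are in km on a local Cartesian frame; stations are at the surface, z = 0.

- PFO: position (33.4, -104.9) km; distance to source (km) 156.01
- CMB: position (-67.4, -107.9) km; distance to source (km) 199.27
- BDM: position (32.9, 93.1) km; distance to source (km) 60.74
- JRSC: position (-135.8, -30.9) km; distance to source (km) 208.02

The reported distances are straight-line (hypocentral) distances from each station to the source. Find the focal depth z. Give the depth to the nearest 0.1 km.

Each station gives a sphere (x−x_i)² + (y−y_i)² + z² = d_i² (stations at z=0).
Subtracting the PFO sphere from CMB and BDM: z² cancels, leaving linear equations in x and y:
-201.6 x − 6.0 y = -11303.81
-1.0 x + 396.0 y = 18280.22
Solving: x ≈ 54.693, y ≈ 46.300 km (keep extra digits for the depth step; rounded: 54.7, 46.3).
Then from the PFO sphere: z² = 156.01² − (x − 33.4)² − (y + 104.9)² with x = 54.693, y = 46.300, so z ≈ 32.005 ≈ 32.0 km.

z ≈ 32.0 km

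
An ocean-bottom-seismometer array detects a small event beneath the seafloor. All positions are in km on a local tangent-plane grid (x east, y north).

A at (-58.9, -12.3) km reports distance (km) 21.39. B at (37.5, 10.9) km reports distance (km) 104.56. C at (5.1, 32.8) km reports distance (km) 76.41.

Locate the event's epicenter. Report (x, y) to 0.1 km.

Circle about each station: (x + 58.9)² + (y + 12.3)² = 21.39²; (x − 37.5)² + (y − 10.9)² = 104.56²; (x − 5.1)² + (y − 32.8)² = 76.41².
Subtracting pairs of circle equations eliminates x²+y² and gives linear equations (the radical axes):
192.8 x + 46.4 y = -12570.70
128.0 x + 90.2 y = -7899.61
Solving the 2×2 system: x ≈ -67.0, y ≈ 7.5 km.

(-67.0, 7.5)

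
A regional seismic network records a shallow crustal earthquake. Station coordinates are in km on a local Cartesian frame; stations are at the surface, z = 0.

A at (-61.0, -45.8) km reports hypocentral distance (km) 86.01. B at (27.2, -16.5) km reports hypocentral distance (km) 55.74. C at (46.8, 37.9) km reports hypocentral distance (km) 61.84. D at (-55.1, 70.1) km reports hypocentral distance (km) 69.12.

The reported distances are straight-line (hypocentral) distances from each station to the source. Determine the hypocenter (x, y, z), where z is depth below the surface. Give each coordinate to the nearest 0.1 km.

(-9.9, 21.0, 18.0)

Each station gives a sphere (x−x_i)² + (y−y_i)² + z² = d_i² (stations at z=0).
Subtracting the A sphere from B and C: z² cancels, leaving linear equations in x and y:
176.4 x + 58.6 y = -515.78
215.6 x + 167.4 y = 1381.54
Solving: x ≈ -9.902, y ≈ 21.006 km (keep extra digits for the depth step; rounded: -9.9, 21.0).
Then from the A sphere: z² = 86.01² − (x + 61.0)² − (y + 45.8)² with x = -9.902, y = 21.006, so z ≈ 17.991 ≈ 18.0 km.
Check against D (with the unrounded solution): distance 69.11 ≈ 69.12 km. ✓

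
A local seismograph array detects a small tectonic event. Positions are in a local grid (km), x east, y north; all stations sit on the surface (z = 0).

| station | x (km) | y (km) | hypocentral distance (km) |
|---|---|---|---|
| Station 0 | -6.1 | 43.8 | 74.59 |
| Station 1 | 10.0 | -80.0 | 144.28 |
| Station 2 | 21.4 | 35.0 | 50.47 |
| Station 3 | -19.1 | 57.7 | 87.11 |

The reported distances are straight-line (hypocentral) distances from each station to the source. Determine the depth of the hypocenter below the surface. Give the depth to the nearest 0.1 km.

Each station gives a sphere (x−x_i)² + (y−y_i)² + z² = d_i² (stations at z=0).
Subtracting the Station 0 sphere from Station 1 and Station 2: z² cancels, leaving linear equations in x and y:
32.2 x − 247.6 y = -10708.70
55.0 x − 17.6 y = 2743.76
Solving: x ≈ 66.494, y ≈ 51.897 km (keep extra digits for the depth step; rounded: 66.5, 51.9).
Then from the Station 0 sphere: z² = 74.59² − (x + 6.1)² − (y − 43.8)² with x = 66.494, y = 51.897, so z ≈ 15.107 ≈ 15.1 km.
Check against Station 3 (with the unrounded solution): distance 87.11 ≈ 87.11 km. ✓

15.1 km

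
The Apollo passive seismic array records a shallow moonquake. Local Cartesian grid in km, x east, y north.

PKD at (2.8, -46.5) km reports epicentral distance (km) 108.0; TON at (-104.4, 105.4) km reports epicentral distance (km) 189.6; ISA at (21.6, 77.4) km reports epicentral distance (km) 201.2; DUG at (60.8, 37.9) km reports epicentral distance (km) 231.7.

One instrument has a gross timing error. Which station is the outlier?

Solve using three stations at a time. Using PKD, TON, ISA (subtract circle equations pairwise → linear system) gives (x, y) ≈ (-98.4, -84.1).
Distances from that point to each station vs reported:
  PKD: calculated 107.9 vs reported 108.0 → residual 0.1 km
  TON: calculated 189.6 vs reported 189.6 → residual 0.0 km
  ISA: calculated 201.2 vs reported 201.2 → residual 0.0 km
  DUG: calculated 200.5 vs reported 231.7 → residual 31.2 km
PKD, TON, ISA are mutually consistent (residuals ≈ 0); DUG is off by 31.2 km.

DUG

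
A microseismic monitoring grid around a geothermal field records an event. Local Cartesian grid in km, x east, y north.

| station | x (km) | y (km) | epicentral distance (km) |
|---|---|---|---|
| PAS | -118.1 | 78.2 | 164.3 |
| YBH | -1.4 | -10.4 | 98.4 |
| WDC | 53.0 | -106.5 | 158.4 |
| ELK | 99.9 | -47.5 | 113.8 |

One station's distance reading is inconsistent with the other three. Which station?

Solve using three stations at a time. Using PAS, WDC, ELK (subtract circle equations pairwise → linear system) gives (x, y) ≈ (44.0, 51.6).
Distances from that point to each station vs reported:
  PAS: calculated 164.3 vs reported 164.3 → residual 0.0 km
  YBH: calculated 76.9 vs reported 98.4 → residual 21.5 km
  WDC: calculated 158.4 vs reported 158.4 → residual 0.0 km
  ELK: calculated 113.8 vs reported 113.8 → residual 0.0 km
PAS, WDC, ELK are mutually consistent (residuals ≈ 0); YBH is off by 21.5 km.

YBH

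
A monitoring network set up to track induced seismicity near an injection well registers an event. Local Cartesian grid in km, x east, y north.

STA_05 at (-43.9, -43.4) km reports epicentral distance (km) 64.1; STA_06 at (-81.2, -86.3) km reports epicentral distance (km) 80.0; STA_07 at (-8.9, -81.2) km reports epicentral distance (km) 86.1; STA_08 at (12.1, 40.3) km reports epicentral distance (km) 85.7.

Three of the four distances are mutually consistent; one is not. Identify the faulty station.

Solve using three stations at a time. Using STA_06, STA_07, STA_08 (subtract circle equations pairwise → linear system) gives (x, y) ≈ (-57.3, -10.0).
Distances from that point to each station vs reported:
  STA_05: calculated 36.0 vs reported 64.1 → residual 28.1 km
  STA_06: calculated 80.0 vs reported 80.0 → residual 0.0 km
  STA_07: calculated 86.1 vs reported 86.1 → residual 0.0 km
  STA_08: calculated 85.7 vs reported 85.7 → residual 0.0 km
STA_06, STA_07, STA_08 are mutually consistent (residuals ≈ 0); STA_05 is off by 28.1 km.

STA_05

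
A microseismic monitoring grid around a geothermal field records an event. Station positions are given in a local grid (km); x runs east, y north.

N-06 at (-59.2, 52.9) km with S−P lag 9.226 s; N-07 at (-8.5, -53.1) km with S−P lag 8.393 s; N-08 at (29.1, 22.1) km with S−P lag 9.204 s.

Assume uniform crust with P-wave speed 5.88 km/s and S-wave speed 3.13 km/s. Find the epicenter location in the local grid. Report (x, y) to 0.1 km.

Distance from S−P lag: d = Δt · v_P v_S / (v_P − v_S) = Δt · (5.88·3.13)/(5.88−3.13) ≈ 6.6925·Δt.
So d_N-06 = 61.75, d_N-07 = 56.17, d_N-08 = 61.60 km.
Circle about each station: (x + 59.2)² + (y − 52.9)² = 61.75²; (x + 8.5)² + (y + 53.1)² = 56.17²; (x − 29.1)² + (y − 22.1)² = 61.60².
Subtracting the N-06 equation from the N-07 and N-08 equations removes the quadratic terms:
101.4 x − 212.0 y = -2753.20
176.6 x − 61.6 y = -4949.33
Solving the 2×2 system: x ≈ -28.2, y ≈ -0.5 km.

-28.2 km east, -0.5 km north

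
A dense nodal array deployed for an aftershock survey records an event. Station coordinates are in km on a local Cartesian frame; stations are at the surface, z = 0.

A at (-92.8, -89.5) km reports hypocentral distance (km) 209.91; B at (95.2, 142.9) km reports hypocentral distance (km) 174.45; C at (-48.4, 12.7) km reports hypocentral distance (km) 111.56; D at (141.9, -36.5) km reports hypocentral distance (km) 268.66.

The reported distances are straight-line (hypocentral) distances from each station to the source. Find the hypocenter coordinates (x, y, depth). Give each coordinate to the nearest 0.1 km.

Each station gives a sphere (x−x_i)² + (y−y_i)² + z² = d_i² (stations at z=0).
Subtracting the A sphere from B and C: z² cancels, leaving linear equations in x and y:
376.0 x + 464.8 y = 26490.77
88.8 x + 204.4 y = 17498.33
Solving: x ≈ -76.405, y ≈ 118.802 km (keep extra digits for the depth step; rounded: -76.4, 118.8).
Then from the A sphere: z² = 209.91² − (x + 92.8)² − (y + 89.5)² with x = -76.405, y = 118.802, so z ≈ 20.092 ≈ 20.1 km.

x ≈ -76.4 km, y ≈ 118.8 km, depth ≈ 20.1 km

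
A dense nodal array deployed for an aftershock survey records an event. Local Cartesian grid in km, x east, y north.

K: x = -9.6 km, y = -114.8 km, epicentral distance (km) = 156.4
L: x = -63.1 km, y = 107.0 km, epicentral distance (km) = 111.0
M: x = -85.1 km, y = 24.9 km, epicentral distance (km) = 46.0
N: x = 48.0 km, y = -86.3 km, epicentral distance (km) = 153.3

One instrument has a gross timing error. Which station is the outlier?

L

Solve using three stations at a time. Using K, M, N (subtract circle equations pairwise → linear system) gives (x, y) ≈ (-41.2, 38.4).
Distances from that point to each station vs reported:
  K: calculated 156.4 vs reported 156.4 → residual 0.0 km
  L: calculated 72.1 vs reported 111.0 → residual 38.9 km
  M: calculated 45.9 vs reported 46.0 → residual 0.1 km
  N: calculated 153.3 vs reported 153.3 → residual 0.0 km
K, M, N are mutually consistent (residuals ≈ 0); L is off by 38.9 km.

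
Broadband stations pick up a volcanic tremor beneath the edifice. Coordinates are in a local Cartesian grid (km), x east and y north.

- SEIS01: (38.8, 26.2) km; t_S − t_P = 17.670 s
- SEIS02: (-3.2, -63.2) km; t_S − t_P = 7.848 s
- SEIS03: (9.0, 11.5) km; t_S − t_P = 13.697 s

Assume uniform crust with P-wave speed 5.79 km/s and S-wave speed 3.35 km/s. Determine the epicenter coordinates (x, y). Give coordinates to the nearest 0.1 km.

-65.4 km east, -68.0 km north

Distance from S−P lag: d = Δt · v_P v_S / (v_P − v_S) = Δt · (5.79·3.35)/(5.79−3.35) ≈ 7.9494·Δt.
So d_SEIS01 = 140.47, d_SEIS02 = 62.39, d_SEIS03 = 108.88 km.
Circle about each station: (x − 38.8)² + (y − 26.2)² = 140.47²; (x + 3.2)² + (y + 63.2)² = 62.39²; (x − 9.0)² + (y − 11.5)² = 108.88².
Subtracting the SEIS01 equation from the SEIS02 and SEIS03 equations removes the quadratic terms:
-84.0 x − 178.8 y = 17651.91
-59.6 x − 29.4 y = 5898.34
Solving the 2×2 system: x ≈ -65.4, y ≈ -68.0 km.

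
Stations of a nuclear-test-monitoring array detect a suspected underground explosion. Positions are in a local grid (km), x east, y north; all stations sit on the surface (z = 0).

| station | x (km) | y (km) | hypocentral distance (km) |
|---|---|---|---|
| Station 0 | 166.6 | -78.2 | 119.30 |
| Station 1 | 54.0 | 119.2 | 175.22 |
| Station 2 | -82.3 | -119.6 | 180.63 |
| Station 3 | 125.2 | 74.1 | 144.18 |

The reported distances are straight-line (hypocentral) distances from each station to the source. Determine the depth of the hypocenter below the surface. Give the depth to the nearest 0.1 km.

z ≈ 61.2 km

Each station gives a sphere (x−x_i)² + (y−y_i)² + z² = d_i² (stations at z=0).
Subtracting the Station 0 sphere from Station 1 and Station 2: z² cancels, leaving linear equations in x and y:
-225.2 x + 394.8 y = -33215.72
-497.8 x − 82.8 y = -31188.06
Solving: x ≈ 70.004, y ≈ -44.202 km (keep extra digits for the depth step; rounded: 70.0, -44.2).
Then from the Station 0 sphere: z² = 119.30² − (x − 166.6)² − (y + 78.2)² with x = 70.004, y = -44.202, so z ≈ 61.203 ≈ 61.2 km.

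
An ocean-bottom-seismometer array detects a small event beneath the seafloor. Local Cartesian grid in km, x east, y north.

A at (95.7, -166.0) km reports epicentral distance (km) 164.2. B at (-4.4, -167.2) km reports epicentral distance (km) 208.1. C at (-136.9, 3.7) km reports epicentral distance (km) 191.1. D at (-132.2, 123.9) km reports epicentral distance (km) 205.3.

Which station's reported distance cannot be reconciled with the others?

A

Solve using three stations at a time. Using B, C, D (subtract circle equations pairwise → linear system) gives (x, y) ≈ (51.9, 33.1).
Distances from that point to each station vs reported:
  A: calculated 203.9 vs reported 164.2 → residual 39.7 km
  B: calculated 208.1 vs reported 208.1 → residual 0.0 km
  C: calculated 191.0 vs reported 191.1 → residual 0.1 km
  D: calculated 205.2 vs reported 205.3 → residual 0.1 km
B, C, D are mutually consistent (residuals ≈ 0); A is off by 39.7 km.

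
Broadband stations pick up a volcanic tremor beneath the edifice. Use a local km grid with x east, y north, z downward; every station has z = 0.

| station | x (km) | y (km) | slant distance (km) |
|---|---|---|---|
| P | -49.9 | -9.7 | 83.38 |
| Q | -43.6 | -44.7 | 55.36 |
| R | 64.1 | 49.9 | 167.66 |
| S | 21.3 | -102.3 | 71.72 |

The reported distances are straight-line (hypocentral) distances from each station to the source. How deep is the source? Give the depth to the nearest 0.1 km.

Each station gives a sphere (x−x_i)² + (y−y_i)² + z² = d_i² (stations at z=0).
Subtracting the P sphere from Q and R: z² cancels, leaving linear equations in x and y:
12.6 x − 70.0 y = 5202.44
228.0 x + 119.2 y = -17142.93
Solving: x ≈ -33.208, y ≈ -80.298 km (keep extra digits for the depth step; rounded: -33.2, -80.3).
Then from the P sphere: z² = 83.38² − (x + 49.9)² − (y + 9.7)² with x = -33.208, y = -80.298, so z ≈ 41.104 ≈ 41.1 km.
Check against S (with the unrounded solution): distance 71.73 ≈ 71.72 km. ✓

depth ≈ 41.1 km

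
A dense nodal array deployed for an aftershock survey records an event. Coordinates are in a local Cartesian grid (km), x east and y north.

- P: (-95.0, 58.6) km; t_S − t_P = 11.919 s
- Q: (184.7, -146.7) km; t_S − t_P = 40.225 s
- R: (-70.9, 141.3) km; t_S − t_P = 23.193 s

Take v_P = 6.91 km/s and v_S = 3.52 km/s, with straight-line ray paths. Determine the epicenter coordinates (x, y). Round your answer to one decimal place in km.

-77.0 km east, -25.0 km north

Distance from S−P lag: d = Δt · v_P v_S / (v_P − v_S) = Δt · (6.91·3.52)/(6.91−3.52) ≈ 7.1750·Δt.
So d_P = 85.52, d_Q = 288.61, d_R = 166.41 km.
Circle about each station: (x + 95.0)² + (y − 58.6)² = 85.52²; (x − 184.7)² + (y + 146.7)² = 288.61²; (x + 70.9)² + (y − 141.3)² = 166.41².
Subtracting the P equation from the Q and R equations removes the quadratic terms:
559.4 x − 410.6 y = -32806.04
48.2 x + 165.4 y = -7845.08
Solving the 2×2 system: x ≈ -77.0, y ≈ -25.0 km.
Check against P (with the unrounded x, y): √((x + 95.0)²+(y − 58.6)²) = 85.51 ≈ 85.52 km. ✓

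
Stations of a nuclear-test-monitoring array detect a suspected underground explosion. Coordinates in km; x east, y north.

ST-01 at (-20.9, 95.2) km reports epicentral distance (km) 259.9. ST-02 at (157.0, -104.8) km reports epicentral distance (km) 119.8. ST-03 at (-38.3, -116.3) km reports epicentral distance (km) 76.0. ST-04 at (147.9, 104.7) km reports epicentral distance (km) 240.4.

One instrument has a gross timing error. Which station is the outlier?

Solve using three stations at a time. Using ST-02, ST-03, ST-04 (subtract circle equations pairwise → linear system) gives (x, y) ≈ (37.3, -108.7).
Distances from that point to each station vs reported:
  ST-01: calculated 212.1 vs reported 259.9 → residual 47.8 km
  ST-02: calculated 119.8 vs reported 119.8 → residual 0.0 km
  ST-03: calculated 76.0 vs reported 76.0 → residual 0.0 km
  ST-04: calculated 240.4 vs reported 240.4 → residual 0.0 km
ST-02, ST-03, ST-04 are mutually consistent (residuals ≈ 0); ST-01 is off by 47.8 km.

ST-01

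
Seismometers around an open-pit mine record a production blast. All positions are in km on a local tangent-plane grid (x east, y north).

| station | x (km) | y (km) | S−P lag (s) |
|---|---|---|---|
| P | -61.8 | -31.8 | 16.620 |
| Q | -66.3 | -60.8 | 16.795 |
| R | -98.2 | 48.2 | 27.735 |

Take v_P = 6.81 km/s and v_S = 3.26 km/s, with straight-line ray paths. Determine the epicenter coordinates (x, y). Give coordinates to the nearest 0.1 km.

Distance from S−P lag: d = Δt · v_P v_S / (v_P − v_S) = Δt · (6.81·3.26)/(6.81−3.26) ≈ 6.2537·Δt.
So d_P = 103.94, d_Q = 105.03, d_R = 173.45 km.
Circle about each station: (x + 61.8)² + (y + 31.8)² = 103.94²; (x + 66.3)² + (y + 60.8)² = 105.03²; (x + 98.2)² + (y − 48.2)² = 173.45².
Subtracting the P equation from the Q and R equations removes the quadratic terms:
-9.0 x − 58.0 y = 3034.07
-72.8 x + 160.0 y = -12145.38
Solving the 2×2 system: x ≈ 38.7, y ≈ -58.3 km.

38.7 km east, -58.3 km north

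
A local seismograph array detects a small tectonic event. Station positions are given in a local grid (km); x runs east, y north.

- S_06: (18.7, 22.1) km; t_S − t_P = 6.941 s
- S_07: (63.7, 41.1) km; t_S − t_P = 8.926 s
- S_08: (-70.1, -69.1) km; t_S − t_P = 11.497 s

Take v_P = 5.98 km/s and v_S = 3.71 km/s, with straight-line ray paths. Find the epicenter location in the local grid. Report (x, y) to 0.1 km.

Distance from S−P lag: d = Δt · v_P v_S / (v_P − v_S) = Δt · (5.98·3.71)/(5.98−3.71) ≈ 9.7735·Δt.
So d_S_06 = 67.84, d_S_07 = 87.24, d_S_08 = 112.37 km.
Circle about each station: (x − 18.7)² + (y − 22.1)² = 67.84²; (x − 63.7)² + (y − 41.1)² = 87.24²; (x + 70.1)² + (y + 69.1)² = 112.37².
Subtracting the S_06 equation from the S_07 and S_08 equations removes the quadratic terms:
90.0 x + 38.0 y = 1900.25
-177.6 x − 182.4 y = 825.97
Solving the 2×2 system: x ≈ 39.1, y ≈ -42.6 km.
Check against S_06 (with the unrounded x, y): √((x − 18.7)²+(y − 22.1)²) = 67.84 ≈ 67.84 km. ✓

x ≈ 39.1 km, y ≈ -42.6 km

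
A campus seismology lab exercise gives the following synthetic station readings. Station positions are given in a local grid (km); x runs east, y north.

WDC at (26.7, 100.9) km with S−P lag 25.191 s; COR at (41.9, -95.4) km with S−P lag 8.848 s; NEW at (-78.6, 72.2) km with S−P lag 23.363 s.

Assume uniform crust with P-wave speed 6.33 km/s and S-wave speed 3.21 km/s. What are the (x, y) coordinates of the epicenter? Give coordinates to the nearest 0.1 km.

Distance from S−P lag: d = Δt · v_P v_S / (v_P − v_S) = Δt · (6.33·3.21)/(6.33−3.21) ≈ 6.5126·Δt.
So d_WDC = 164.06, d_COR = 57.62, d_NEW = 152.15 km.
Circle about each station: (x − 26.7)² + (y − 100.9)² = 164.06²; (x − 41.9)² + (y + 95.4)² = 57.62²; (x + 78.6)² + (y − 72.2)² = 152.15².
Subtracting the WDC equation from the COR and NEW equations removes the quadratic terms:
30.4 x − 392.6 y = 23558.69
-210.6 x − 57.4 y = 4263.16
Solving the 2×2 system: x ≈ -3.8, y ≈ -60.3 km.

-3.8 km east, -60.3 km north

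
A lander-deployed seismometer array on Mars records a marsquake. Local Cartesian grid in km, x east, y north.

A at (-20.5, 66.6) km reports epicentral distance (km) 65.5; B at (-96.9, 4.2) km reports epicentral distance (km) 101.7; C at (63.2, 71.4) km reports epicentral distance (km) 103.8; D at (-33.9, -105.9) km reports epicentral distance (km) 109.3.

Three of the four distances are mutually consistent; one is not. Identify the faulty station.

B

Solve using three stations at a time. Using A, C, D (subtract circle equations pairwise → linear system) gives (x, y) ≈ (-13.5, 1.5).
Distances from that point to each station vs reported:
  A: calculated 65.5 vs reported 65.5 → residual 0.0 km
  B: calculated 83.4 vs reported 101.7 → residual 18.3 km
  C: calculated 103.8 vs reported 103.8 → residual 0.0 km
  D: calculated 109.3 vs reported 109.3 → residual 0.0 km
A, C, D are mutually consistent (residuals ≈ 0); B is off by 18.3 km.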